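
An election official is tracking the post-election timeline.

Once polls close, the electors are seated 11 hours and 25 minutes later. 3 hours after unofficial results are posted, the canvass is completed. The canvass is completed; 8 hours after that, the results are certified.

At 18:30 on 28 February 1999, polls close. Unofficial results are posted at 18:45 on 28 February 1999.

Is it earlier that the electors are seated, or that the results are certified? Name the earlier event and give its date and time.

The results are certified — 05:45 on 1 March 1999

Polls close: 18:30 Feb 28, 1999.
The electors are seated: 18:30 Feb 28, 1999 + 11h25m = 05:55 Mar 1, 1999.
Unofficial results are posted: 18:45 Feb 28, 1999.
The canvass is completed: 18:45 Feb 28, 1999 + 3h = 21:45 Feb 28, 1999.
The results are certified: 21:45 Feb 28, 1999 + 8h = 05:45 Mar 1, 1999.
Comparing: the electors are seated at 05:55 Mar 1, 1999 vs the results are certified at 05:45 Mar 1, 1999. Earlier: the results are certified.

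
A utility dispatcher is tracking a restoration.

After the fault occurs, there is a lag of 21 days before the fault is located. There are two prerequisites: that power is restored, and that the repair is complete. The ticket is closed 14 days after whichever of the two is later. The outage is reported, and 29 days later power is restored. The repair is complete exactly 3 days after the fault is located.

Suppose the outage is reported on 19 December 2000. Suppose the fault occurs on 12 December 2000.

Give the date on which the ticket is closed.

31 January 2001

The outage is reported: Dec 19, 2000.
Power is restored: Dec 19, 2000 + 29 days = Jan 17, 2001.
The fault occurs: Dec 12, 2000.
The fault is located: Dec 12, 2000 + 21 days = Jan 2, 2001.
The repair is complete: Jan 2, 2001 + 3 days = Jan 5, 2001.
Both prerequisites met — power is restored (Jan 17, 2001), the repair is complete (Jan 5, 2001); the later is Jan 17, 2001.
The ticket is closed: Jan 17, 2001 + 14 days = Jan 31, 2001.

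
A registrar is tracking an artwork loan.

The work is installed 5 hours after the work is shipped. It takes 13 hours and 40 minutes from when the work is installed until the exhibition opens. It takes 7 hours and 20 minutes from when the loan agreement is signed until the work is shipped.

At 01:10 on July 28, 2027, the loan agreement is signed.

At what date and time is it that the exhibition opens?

The loan agreement is signed: 01:10 Jul 28, 2027.
The work is shipped: 01:10 Jul 28, 2027 + 7h20m = 08:30 Jul 28, 2027.
The work is installed: 08:30 Jul 28, 2027 + 5h = 13:30 Jul 28, 2027.
The exhibition opens: 13:30 Jul 28, 2027 + 13h40m = 03:10 Jul 29, 2027.

03:10 on July 29, 2027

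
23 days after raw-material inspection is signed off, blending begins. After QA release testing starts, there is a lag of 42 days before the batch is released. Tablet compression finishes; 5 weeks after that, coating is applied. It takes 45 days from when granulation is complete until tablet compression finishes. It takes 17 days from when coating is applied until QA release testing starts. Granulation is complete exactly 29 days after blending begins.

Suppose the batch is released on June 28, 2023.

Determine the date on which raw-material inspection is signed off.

December 19, 2022

The batch is released: Jun 28, 2023.
QA release testing starts: Jun 28, 2023 − 42 days = May 17, 2023.
Coating is applied: May 17, 2023 − 17 days = Apr 30, 2023.
Tablet compression finishes: Apr 30, 2023 − 5 weeks = Mar 26, 2023.
Granulation is complete: Mar 26, 2023 − 45 days = Feb 9, 2023.
Blending begins: Feb 9, 2023 − 29 days = Jan 11, 2023.
Raw-material inspection is signed off: Jan 11, 2023 − 23 days = Dec 19, 2022.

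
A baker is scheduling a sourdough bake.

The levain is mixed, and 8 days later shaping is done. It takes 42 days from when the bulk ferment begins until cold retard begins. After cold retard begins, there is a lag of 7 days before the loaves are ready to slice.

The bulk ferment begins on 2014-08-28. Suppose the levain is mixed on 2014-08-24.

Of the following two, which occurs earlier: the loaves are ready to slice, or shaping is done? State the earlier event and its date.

The bulk ferment begins: Aug 28, 2014.
Cold retard begins: Aug 28, 2014 + 42 days = Oct 9, 2014.
The loaves are ready to slice: Oct 9, 2014 + 7 days = Oct 16, 2014.
The levain is mixed: Aug 24, 2014.
Shaping is done: Aug 24, 2014 + 8 days = Sep 1, 2014.
Comparing: the loaves are ready to slice on Oct 16, 2014 vs shaping is done on Sep 1, 2014. Earlier: shaping is done.

Shaping is done — 2014-09-01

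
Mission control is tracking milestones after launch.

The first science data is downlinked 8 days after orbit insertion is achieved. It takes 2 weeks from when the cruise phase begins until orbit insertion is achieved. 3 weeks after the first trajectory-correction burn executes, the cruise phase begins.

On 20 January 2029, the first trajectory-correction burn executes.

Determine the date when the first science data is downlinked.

4 March 2029

The first trajectory-correction burn executes: Jan 20, 2029.
The cruise phase begins: Jan 20, 2029 + 3 weeks = Feb 10, 2029.
Orbit insertion is achieved: Feb 10, 2029 + 2 weeks = Feb 24, 2029.
The first science data is downlinked: Feb 24, 2029 + 8 days = Mar 4, 2029.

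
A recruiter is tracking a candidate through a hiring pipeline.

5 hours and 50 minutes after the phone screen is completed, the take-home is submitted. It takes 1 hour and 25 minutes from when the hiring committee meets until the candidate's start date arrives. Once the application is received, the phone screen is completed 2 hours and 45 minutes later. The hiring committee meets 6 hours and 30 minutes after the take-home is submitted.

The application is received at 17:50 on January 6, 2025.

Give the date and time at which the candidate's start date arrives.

10:20 on January 7, 2025

The application is received: 17:50 Jan 6, 2025.
The phone screen is completed: 17:50 Jan 6, 2025 + 2h45m = 20:35 Jan 6, 2025.
The take-home is submitted: 20:35 Jan 6, 2025 + 5h50m = 02:25 Jan 7, 2025.
The hiring committee meets: 02:25 Jan 7, 2025 + 6h30m = 08:55 Jan 7, 2025.
The candidate's start date arrives: 08:55 Jan 7, 2025 + 1h25m = 10:20 Jan 7, 2025.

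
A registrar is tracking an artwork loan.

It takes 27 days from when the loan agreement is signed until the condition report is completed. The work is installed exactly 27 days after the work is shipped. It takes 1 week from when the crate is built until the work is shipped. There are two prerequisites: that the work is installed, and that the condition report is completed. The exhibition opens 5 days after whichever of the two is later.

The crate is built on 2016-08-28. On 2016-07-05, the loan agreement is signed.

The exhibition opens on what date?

The crate is built: Aug 28, 2016.
The work is shipped: Aug 28, 2016 + 1 week = Sep 4, 2016.
The work is installed: Sep 4, 2016 + 27 days = Oct 1, 2016.
The loan agreement is signed: Jul 5, 2016.
The condition report is completed: Jul 5, 2016 + 27 days = Aug 1, 2016.
Both prerequisites met — the work is installed (Oct 1, 2016), the condition report is completed (Aug 1, 2016); the later is Oct 1, 2016.
The exhibition opens: Oct 1, 2016 + 5 days = Oct 6, 2016.

2016-10-06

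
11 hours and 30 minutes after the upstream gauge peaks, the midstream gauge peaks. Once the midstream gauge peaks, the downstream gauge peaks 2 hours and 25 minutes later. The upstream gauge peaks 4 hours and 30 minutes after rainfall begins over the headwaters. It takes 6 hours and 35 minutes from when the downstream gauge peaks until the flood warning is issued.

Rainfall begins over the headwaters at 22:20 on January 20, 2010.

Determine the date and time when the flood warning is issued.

23:20 on January 21, 2010

Rainfall begins over the headwaters: 22:20 Jan 20, 2010.
The upstream gauge peaks: 22:20 Jan 20, 2010 + 4h30m = 02:50 Jan 21, 2010.
The midstream gauge peaks: 02:50 Jan 21, 2010 + 11h30m = 14:20 Jan 21, 2010.
The downstream gauge peaks: 14:20 Jan 21, 2010 + 2h25m = 16:45 Jan 21, 2010.
The flood warning is issued: 16:45 Jan 21, 2010 + 6h35m = 23:20 Jan 21, 2010.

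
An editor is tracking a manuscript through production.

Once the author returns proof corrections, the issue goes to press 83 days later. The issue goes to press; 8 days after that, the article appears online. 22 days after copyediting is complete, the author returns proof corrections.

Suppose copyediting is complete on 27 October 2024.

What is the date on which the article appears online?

Copyediting is complete: Oct 27, 2024.
The author returns proof corrections: Oct 27, 2024 + 22 days = Nov 18, 2024.
The issue goes to press: Nov 18, 2024 + 83 days = Feb 9, 2025.
The article appears online: Feb 9, 2025 + 8 days = Feb 17, 2025.

17 February 2025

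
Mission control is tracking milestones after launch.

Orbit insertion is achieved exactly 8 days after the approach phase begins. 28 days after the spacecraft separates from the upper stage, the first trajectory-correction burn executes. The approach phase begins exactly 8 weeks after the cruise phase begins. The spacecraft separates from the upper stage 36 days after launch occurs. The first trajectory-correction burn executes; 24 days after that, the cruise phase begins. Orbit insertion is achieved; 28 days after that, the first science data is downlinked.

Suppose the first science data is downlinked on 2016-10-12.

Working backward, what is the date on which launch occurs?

The first science data is downlinked: Oct 12, 2016.
Orbit insertion is achieved: Oct 12, 2016 − 28 days = Sep 14, 2016.
The approach phase begins: Sep 14, 2016 − 8 days = Sep 6, 2016.
The cruise phase begins: Sep 6, 2016 − 8 weeks = Jul 12, 2016.
The first trajectory-correction burn executes: Jul 12, 2016 − 24 days = Jun 18, 2016.
The spacecraft separates from the upper stage: Jun 18, 2016 − 28 days = May 21, 2016.
Launch occurs: May 21, 2016 − 36 days = Apr 15, 2016.

2016-04-15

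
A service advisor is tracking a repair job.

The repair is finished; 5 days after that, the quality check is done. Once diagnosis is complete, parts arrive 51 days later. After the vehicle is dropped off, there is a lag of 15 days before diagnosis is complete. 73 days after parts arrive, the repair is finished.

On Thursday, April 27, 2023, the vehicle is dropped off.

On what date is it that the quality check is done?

The vehicle is dropped off: Apr 27, 2023.
Diagnosis is complete: Apr 27, 2023 + 15 days = May 12, 2023.
Parts arrive: May 12, 2023 + 51 days = Jul 2, 2023.
The repair is finished: Jul 2, 2023 + 73 days = Sep 13, 2023.
The quality check is done: Sep 13, 2023 + 5 days = Sep 18, 2023.

Monday, September 18, 2023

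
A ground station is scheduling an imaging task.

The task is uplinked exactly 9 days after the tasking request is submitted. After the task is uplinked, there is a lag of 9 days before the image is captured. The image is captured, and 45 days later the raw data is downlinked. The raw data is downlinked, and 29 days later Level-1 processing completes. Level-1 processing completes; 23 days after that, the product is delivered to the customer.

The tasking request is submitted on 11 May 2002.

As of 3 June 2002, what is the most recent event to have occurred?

The image is captured

The tasking request is submitted: May 11, 2002.
The task is uplinked: May 11, 2002 + 9 days = May 20, 2002.
The image is captured: May 20, 2002 + 9 days = May 29, 2002.
The raw data is downlinked: May 29, 2002 + 45 days = Jul 13, 2002.
Level-1 processing completes: Jul 13, 2002 + 29 days = Aug 11, 2002.
The product is delivered to the customer: Aug 11, 2002 + 23 days = Sep 3, 2002.
Jun 3, 2002 falls between when the image is captured (May 29, 2002) and when the raw data is downlinked (Jul 13, 2002).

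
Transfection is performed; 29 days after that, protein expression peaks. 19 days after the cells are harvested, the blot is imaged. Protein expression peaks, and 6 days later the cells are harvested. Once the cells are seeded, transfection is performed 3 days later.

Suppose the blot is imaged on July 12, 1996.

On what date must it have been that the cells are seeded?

May 16, 1996

The blot is imaged: Jul 12, 1996.
The cells are harvested: Jul 12, 1996 − 19 days = Jun 23, 1996.
Protein expression peaks: Jun 23, 1996 − 6 days = Jun 17, 1996.
Transfection is performed: Jun 17, 1996 − 29 days = May 19, 1996.
The cells are seeded: May 19, 1996 − 3 days = May 16, 1996.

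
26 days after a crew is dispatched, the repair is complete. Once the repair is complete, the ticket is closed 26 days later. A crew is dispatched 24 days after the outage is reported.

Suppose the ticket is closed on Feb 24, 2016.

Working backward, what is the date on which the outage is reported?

The ticket is closed: Feb 24, 2016.
The repair is complete: Feb 24, 2016 − 26 days = Jan 29, 2016.
A crew is dispatched: Jan 29, 2016 − 26 days = Jan 3, 2016.
The outage is reported: Jan 3, 2016 − 24 days = Dec 10, 2015.

Dec 10, 2015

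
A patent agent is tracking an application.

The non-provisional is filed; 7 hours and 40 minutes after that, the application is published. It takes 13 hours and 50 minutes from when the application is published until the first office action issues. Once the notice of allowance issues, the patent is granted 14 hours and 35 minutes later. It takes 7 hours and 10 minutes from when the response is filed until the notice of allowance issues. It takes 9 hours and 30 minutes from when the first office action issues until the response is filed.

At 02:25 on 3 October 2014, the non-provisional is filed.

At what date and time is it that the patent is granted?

The non-provisional is filed: 02:25 Oct 3, 2014.
The application is published: 02:25 Oct 3, 2014 + 7h40m = 10:05 Oct 3, 2014.
The first office action issues: 10:05 Oct 3, 2014 + 13h50m = 23:55 Oct 3, 2014.
The response is filed: 23:55 Oct 3, 2014 + 9h30m = 09:25 Oct 4, 2014.
The notice of allowance issues: 09:25 Oct 4, 2014 + 7h10m = 16:35 Oct 4, 2014.
The patent is granted: 16:35 Oct 4, 2014 + 14h35m = 07:10 Oct 5, 2014.

07:10 on 5 October 2014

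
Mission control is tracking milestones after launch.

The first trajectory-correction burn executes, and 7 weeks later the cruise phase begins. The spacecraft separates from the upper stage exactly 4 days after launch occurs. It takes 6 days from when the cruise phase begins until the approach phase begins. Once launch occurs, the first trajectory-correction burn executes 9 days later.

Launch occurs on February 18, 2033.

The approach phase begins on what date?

April 23, 2033

Launch occurs: Feb 18, 2033.
The first trajectory-correction burn executes: Feb 18, 2033 + 9 days = Feb 27, 2033.
The cruise phase begins: Feb 27, 2033 + 7 weeks = Apr 17, 2033.
The approach phase begins: Apr 17, 2033 + 6 days = Apr 23, 2033.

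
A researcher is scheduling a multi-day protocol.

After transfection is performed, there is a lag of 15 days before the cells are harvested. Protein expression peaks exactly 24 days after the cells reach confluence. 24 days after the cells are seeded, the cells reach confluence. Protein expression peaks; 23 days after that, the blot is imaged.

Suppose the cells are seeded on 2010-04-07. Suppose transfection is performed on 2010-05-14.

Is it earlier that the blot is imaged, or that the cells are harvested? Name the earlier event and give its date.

The cells are harvested — 2010-05-29

The cells are seeded: Apr 7, 2010.
The cells reach confluence: Apr 7, 2010 + 24 days = May 1, 2010.
Protein expression peaks: May 1, 2010 + 24 days = May 25, 2010.
The blot is imaged: May 25, 2010 + 23 days = Jun 17, 2010.
Transfection is performed: May 14, 2010.
The cells are harvested: May 14, 2010 + 15 days = May 29, 2010.
Comparing: the blot is imaged on Jun 17, 2010 vs the cells are harvested on May 29, 2010. Earlier: the cells are harvested.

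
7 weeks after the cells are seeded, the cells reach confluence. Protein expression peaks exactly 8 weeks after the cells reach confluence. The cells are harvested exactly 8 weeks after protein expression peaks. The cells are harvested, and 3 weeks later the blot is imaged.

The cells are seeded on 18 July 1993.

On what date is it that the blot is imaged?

The cells are seeded: Jul 18, 1993.
The cells reach confluence: Jul 18, 1993 + 7 weeks = Sep 5, 1993.
Protein expression peaks: Sep 5, 1993 + 8 weeks = Oct 31, 1993.
The cells are harvested: Oct 31, 1993 + 8 weeks = Dec 26, 1993.
The blot is imaged: Dec 26, 1993 + 3 weeks = Jan 16, 1994.

16 January 1994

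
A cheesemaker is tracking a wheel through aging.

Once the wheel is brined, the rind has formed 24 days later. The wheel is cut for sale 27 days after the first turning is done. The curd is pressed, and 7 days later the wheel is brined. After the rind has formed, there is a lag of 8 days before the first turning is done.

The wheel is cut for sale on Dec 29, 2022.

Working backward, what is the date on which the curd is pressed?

The wheel is cut for sale: Dec 29, 2022.
The first turning is done: Dec 29, 2022 − 27 days = Dec 2, 2022.
The rind has formed: Dec 2, 2022 − 8 days = Nov 24, 2022.
The wheel is brined: Nov 24, 2022 − 24 days = Oct 31, 2022.
The curd is pressed: Oct 31, 2022 − 7 days = Oct 24, 2022.

Oct 24, 2022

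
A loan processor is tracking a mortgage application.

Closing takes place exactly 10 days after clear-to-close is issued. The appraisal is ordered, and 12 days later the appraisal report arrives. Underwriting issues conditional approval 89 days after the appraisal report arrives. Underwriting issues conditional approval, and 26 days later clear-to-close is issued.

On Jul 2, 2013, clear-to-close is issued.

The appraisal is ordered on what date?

Clear-to-close is issued: Jul 2, 2013.
Underwriting issues conditional approval: Jul 2, 2013 − 26 days = Jun 6, 2013.
The appraisal report arrives: Jun 6, 2013 − 89 days = Mar 9, 2013.
The appraisal is ordered: Mar 9, 2013 − 12 days = Feb 25, 2013.

Feb 25, 2013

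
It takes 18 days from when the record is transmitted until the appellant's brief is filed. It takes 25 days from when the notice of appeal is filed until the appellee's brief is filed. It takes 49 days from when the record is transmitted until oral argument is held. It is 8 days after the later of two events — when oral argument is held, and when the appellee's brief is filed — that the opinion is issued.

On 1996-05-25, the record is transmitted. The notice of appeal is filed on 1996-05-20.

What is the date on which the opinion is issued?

The record is transmitted: May 25, 1996.
Oral argument is held: May 25, 1996 + 49 days = Jul 13, 1996.
The notice of appeal is filed: May 20, 1996.
The appellee's brief is filed: May 20, 1996 + 25 days = Jun 14, 1996.
Both prerequisites met — oral argument is held (Jul 13, 1996), the appellee's brief is filed (Jun 14, 1996); the later is Jul 13, 1996.
The opinion is issued: Jul 13, 1996 + 8 days = Jul 21, 1996.

1996-07-21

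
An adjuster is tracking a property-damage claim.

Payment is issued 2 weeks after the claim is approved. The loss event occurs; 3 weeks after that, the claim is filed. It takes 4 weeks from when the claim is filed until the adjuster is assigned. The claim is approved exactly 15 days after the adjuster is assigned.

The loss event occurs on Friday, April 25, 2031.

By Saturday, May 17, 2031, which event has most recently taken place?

The claim is filed

The loss event occurs: Apr 25, 2031.
The claim is filed: Apr 25, 2031 + 3 weeks = May 16, 2031.
The adjuster is assigned: May 16, 2031 + 4 weeks = Jun 13, 2031.
The claim is approved: Jun 13, 2031 + 15 days = Jun 28, 2031.
Payment is issued: Jun 28, 2031 + 2 weeks = Jul 12, 2031.
May 17, 2031 falls between when the claim is filed (May 16, 2031) and when the adjuster is assigned (Jun 13, 2031).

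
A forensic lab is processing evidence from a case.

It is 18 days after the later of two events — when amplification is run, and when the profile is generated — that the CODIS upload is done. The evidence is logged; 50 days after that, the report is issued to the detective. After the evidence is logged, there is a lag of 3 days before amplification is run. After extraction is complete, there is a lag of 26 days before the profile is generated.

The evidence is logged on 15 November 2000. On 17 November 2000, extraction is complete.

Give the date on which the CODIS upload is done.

The evidence is logged: Nov 15, 2000.
Amplification is run: Nov 15, 2000 + 3 days = Nov 18, 2000.
Extraction is complete: Nov 17, 2000.
The profile is generated: Nov 17, 2000 + 26 days = Dec 13, 2000.
Both prerequisites met — amplification is run (Nov 18, 2000), the profile is generated (Dec 13, 2000); the later is Dec 13, 2000.
The CODIS upload is done: Dec 13, 2000 + 18 days = Dec 31, 2000.

31 December 2000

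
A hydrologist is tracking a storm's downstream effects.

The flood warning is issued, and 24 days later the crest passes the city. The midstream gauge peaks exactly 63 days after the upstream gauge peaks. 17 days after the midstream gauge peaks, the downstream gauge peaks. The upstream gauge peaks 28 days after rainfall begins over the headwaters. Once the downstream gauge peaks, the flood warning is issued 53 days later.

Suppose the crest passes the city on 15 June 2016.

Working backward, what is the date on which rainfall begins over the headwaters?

13 December 2015

The crest passes the city: Jun 15, 2016.
The flood warning is issued: Jun 15, 2016 − 24 days = May 22, 2016.
The downstream gauge peaks: May 22, 2016 − 53 days = Mar 30, 2016.
The midstream gauge peaks: Mar 30, 2016 − 17 days = Mar 13, 2016.
The upstream gauge peaks: Mar 13, 2016 − 63 days = Jan 10, 2016.
Rainfall begins over the headwaters: Jan 10, 2016 − 28 days = Dec 13, 2015.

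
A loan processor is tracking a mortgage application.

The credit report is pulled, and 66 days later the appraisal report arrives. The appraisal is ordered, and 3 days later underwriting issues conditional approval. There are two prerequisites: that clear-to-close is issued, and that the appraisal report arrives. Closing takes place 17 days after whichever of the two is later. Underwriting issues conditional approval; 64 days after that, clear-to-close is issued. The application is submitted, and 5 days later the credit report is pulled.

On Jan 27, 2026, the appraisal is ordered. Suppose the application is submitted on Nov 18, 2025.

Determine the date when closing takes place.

The appraisal is ordered: Jan 27, 2026.
Underwriting issues conditional approval: Jan 27, 2026 + 3 days = Jan 30, 2026.
Clear-to-close is issued: Jan 30, 2026 + 64 days = Apr 4, 2026.
The application is submitted: Nov 18, 2025.
The credit report is pulled: Nov 18, 2025 + 5 days = Nov 23, 2025.
The appraisal report arrives: Nov 23, 2025 + 66 days = Jan 28, 2026.
Both prerequisites met — clear-to-close is issued (Apr 4, 2026), the appraisal report arrives (Jan 28, 2026); the later is Apr 4, 2026.
Closing takes place: Apr 4, 2026 + 17 days = Apr 21, 2026.

Apr 21, 2026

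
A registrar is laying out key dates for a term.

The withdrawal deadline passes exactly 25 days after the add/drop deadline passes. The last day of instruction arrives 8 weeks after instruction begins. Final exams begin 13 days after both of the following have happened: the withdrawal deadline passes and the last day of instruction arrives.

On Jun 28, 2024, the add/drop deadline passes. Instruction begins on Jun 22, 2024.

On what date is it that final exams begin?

The add/drop deadline passes: Jun 28, 2024.
The withdrawal deadline passes: Jun 28, 2024 + 25 days = Jul 23, 2024.
Instruction begins: Jun 22, 2024.
The last day of instruction arrives: Jun 22, 2024 + 8 weeks = Aug 17, 2024.
Both prerequisites met — the withdrawal deadline passes (Jul 23, 2024), the last day of instruction arrives (Aug 17, 2024); the later is Aug 17, 2024.
Final exams begin: Aug 17, 2024 + 13 days = Aug 30, 2024.

Aug 30, 2024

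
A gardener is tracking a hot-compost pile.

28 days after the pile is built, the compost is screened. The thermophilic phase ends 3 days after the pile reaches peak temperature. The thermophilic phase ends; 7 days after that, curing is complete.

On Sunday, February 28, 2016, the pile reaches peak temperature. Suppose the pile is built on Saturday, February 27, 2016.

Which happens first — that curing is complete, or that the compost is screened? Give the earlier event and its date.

Curing is complete — Wednesday, March 9, 2016

The pile reaches peak temperature: Feb 28, 2016.
The thermophilic phase ends: Feb 28, 2016 + 3 days = Mar 2, 2016.
Curing is complete: Mar 2, 2016 + 7 days = Mar 9, 2016.
The pile is built: Feb 27, 2016.
The compost is screened: Feb 27, 2016 + 28 days = Mar 26, 2016.
Comparing: curing is complete on Mar 9, 2016 vs the compost is screened on Mar 26, 2016. Earlier: curing is complete.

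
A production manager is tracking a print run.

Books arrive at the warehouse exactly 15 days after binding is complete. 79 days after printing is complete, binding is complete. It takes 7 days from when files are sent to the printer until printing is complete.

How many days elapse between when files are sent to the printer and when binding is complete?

Causal path: files are sent to the printer → printing is complete → binding is complete.
Total delay along the path: 7 + 79 = 86 days.

86 days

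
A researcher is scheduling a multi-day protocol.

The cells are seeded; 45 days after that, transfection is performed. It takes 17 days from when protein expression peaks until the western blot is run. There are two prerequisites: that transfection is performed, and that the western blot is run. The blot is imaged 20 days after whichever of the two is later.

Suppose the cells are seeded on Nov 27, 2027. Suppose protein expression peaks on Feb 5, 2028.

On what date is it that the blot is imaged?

The cells are seeded: Nov 27, 2027.
Transfection is performed: Nov 27, 2027 + 45 days = Jan 11, 2028.
Protein expression peaks: Feb 5, 2028.
The western blot is run: Feb 5, 2028 + 17 days = Feb 22, 2028.
Both prerequisites met — transfection is performed (Jan 11, 2028), the western blot is run (Feb 22, 2028); the later is Feb 22, 2028.
The blot is imaged: Feb 22, 2028 + 20 days = Mar 13, 2028.

Mar 13, 2028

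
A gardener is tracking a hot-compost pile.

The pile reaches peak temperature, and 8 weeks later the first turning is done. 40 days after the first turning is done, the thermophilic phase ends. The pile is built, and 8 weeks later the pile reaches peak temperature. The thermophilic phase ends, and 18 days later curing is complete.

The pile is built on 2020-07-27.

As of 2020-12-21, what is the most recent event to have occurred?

The first turning is done

The pile is built: Jul 27, 2020.
The pile reaches peak temperature: Jul 27, 2020 + 8 weeks = Sep 21, 2020.
The first turning is done: Sep 21, 2020 + 8 weeks = Nov 16, 2020.
The thermophilic phase ends: Nov 16, 2020 + 40 days = Dec 26, 2020.
Curing is complete: Dec 26, 2020 + 18 days = Jan 13, 2021.
Dec 21, 2020 falls between when the first turning is done (Nov 16, 2020) and when the thermophilic phase ends (Dec 26, 2020).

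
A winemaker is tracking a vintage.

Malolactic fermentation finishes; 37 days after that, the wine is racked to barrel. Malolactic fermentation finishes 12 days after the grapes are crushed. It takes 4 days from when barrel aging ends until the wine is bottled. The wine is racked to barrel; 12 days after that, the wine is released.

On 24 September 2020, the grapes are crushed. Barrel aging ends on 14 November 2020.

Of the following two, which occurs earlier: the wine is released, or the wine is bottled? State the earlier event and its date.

The wine is bottled — 18 November 2020

The grapes are crushed: Sep 24, 2020.
Malolactic fermentation finishes: Sep 24, 2020 + 12 days = Oct 6, 2020.
The wine is racked to barrel: Oct 6, 2020 + 37 days = Nov 12, 2020.
The wine is released: Nov 12, 2020 + 12 days = Nov 24, 2020.
Barrel aging ends: Nov 14, 2020.
The wine is bottled: Nov 14, 2020 + 4 days = Nov 18, 2020.
Comparing: the wine is released on Nov 24, 2020 vs the wine is bottled on Nov 18, 2020. Earlier: the wine is bottled.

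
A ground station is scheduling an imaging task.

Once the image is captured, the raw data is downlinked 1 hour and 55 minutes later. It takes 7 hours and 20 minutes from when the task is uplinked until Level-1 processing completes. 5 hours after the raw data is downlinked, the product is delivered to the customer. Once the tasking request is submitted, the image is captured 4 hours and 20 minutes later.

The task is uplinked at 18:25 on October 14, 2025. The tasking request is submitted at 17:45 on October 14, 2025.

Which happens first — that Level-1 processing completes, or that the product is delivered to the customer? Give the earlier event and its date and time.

Level-1 processing completes — 01:45 on October 15, 2025

The task is uplinked: 18:25 Oct 14, 2025.
Level-1 processing completes: 18:25 Oct 14, 2025 + 7h20m = 01:45 Oct 15, 2025.
The tasking request is submitted: 17:45 Oct 14, 2025.
The image is captured: 17:45 Oct 14, 2025 + 4h20m = 22:05 Oct 14, 2025.
The raw data is downlinked: 22:05 Oct 14, 2025 + 1h55m = 00:00 Oct 15, 2025.
The product is delivered to the customer: 00:00 Oct 15, 2025 + 5h = 05:00 Oct 15, 2025.
Comparing: Level-1 processing completes at 01:45 Oct 15, 2025 vs the product is delivered to the customer at 05:00 Oct 15, 2025. Earlier: Level-1 processing completes.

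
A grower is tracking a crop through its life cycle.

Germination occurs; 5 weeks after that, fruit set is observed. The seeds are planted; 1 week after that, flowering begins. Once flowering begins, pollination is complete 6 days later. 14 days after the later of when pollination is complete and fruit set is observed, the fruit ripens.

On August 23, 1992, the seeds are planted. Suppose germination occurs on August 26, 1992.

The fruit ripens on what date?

The seeds are planted: Aug 23, 1992.
Flowering begins: Aug 23, 1992 + 1 week = Aug 30, 1992.
Pollination is complete: Aug 30, 1992 + 6 days = Sep 5, 1992.
Germination occurs: Aug 26, 1992.
Fruit set is observed: Aug 26, 1992 + 5 weeks = Sep 30, 1992.
Both prerequisites met — pollination is complete (Sep 5, 1992), fruit set is observed (Sep 30, 1992); the later is Sep 30, 1992.
The fruit ripens: Sep 30, 1992 + 14 days = Oct 14, 1992.

October 14, 1992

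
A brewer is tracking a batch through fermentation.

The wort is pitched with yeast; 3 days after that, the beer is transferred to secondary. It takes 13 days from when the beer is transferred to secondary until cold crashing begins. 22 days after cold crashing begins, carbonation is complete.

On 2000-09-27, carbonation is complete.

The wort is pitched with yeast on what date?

Carbonation is complete: Sep 27, 2000.
Cold crashing begins: Sep 27, 2000 − 22 days = Sep 5, 2000.
The beer is transferred to secondary: Sep 5, 2000 − 13 days = Aug 23, 2000.
The wort is pitched with yeast: Aug 23, 2000 − 3 days = Aug 20, 2000.

2000-08-20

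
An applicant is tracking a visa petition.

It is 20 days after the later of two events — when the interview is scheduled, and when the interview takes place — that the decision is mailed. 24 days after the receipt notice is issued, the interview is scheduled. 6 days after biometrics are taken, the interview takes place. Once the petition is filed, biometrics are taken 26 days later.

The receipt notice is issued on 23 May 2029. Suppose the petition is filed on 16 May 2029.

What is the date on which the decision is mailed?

The receipt notice is issued: May 23, 2029.
The interview is scheduled: May 23, 2029 + 24 days = Jun 16, 2029.
The petition is filed: May 16, 2029.
Biometrics are taken: May 16, 2029 + 26 days = Jun 11, 2029.
The interview takes place: Jun 11, 2029 + 6 days = Jun 17, 2029.
Both prerequisites met — the interview is scheduled (Jun 16, 2029), the interview takes place (Jun 17, 2029); the later is Jun 17, 2029.
The decision is mailed: Jun 17, 2029 + 20 days = Jul 7, 2029.

7 July 2029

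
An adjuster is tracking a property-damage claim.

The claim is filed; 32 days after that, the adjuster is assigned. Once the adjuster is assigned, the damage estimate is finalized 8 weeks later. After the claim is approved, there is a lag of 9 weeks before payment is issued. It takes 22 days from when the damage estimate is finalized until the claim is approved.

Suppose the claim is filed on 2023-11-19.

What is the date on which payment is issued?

The claim is filed: Nov 19, 2023.
The adjuster is assigned: Nov 19, 2023 + 32 days = Dec 21, 2023.
The damage estimate is finalized: Dec 21, 2023 + 8 weeks = Feb 15, 2024.
The claim is approved: Feb 15, 2024 + 22 days = Mar 8, 2024.
Payment is issued: Mar 8, 2024 + 9 weeks = May 10, 2024.

2024-05-10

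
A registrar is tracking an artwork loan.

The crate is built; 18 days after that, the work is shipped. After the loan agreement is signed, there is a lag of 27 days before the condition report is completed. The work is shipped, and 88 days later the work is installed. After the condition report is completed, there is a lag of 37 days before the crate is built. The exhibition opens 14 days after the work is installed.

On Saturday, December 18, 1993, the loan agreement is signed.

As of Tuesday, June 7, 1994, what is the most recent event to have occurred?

The loan agreement is signed: Dec 18, 1993.
The condition report is completed: Dec 18, 1993 + 27 days = Jan 14, 1994.
The crate is built: Jan 14, 1994 + 37 days = Feb 20, 1994.
The work is shipped: Feb 20, 1994 + 18 days = Mar 10, 1994.
The work is installed: Mar 10, 1994 + 88 days = Jun 6, 1994.
The exhibition opens: Jun 6, 1994 + 14 days = Jun 20, 1994.
Jun 7, 1994 falls between when the work is installed (Jun 6, 1994) and when the exhibition opens (Jun 20, 1994).

The work is installed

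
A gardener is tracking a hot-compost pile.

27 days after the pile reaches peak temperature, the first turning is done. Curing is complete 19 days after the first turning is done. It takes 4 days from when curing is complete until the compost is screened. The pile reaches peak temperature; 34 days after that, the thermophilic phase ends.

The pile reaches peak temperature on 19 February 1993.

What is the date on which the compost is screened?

10 April 1993

The pile reaches peak temperature: Feb 19, 1993.
The first turning is done: Feb 19, 1993 + 27 days = Mar 18, 1993.
Curing is complete: Mar 18, 1993 + 19 days = Apr 6, 1993.
The compost is screened: Apr 6, 1993 + 4 days = Apr 10, 1993.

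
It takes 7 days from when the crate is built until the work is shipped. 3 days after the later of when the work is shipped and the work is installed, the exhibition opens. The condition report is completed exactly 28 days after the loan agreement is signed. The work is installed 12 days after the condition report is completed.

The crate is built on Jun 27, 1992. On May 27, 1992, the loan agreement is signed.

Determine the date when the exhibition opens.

Jul 9, 1992

The crate is built: Jun 27, 1992.
The work is shipped: Jun 27, 1992 + 7 days = Jul 4, 1992.
The loan agreement is signed: May 27, 1992.
The condition report is completed: May 27, 1992 + 28 days = Jun 24, 1992.
The work is installed: Jun 24, 1992 + 12 days = Jul 6, 1992.
Both prerequisites met — the work is shipped (Jul 4, 1992), the work is installed (Jul 6, 1992); the later is Jul 6, 1992.
The exhibition opens: Jul 6, 1992 + 3 days = Jul 9, 1992.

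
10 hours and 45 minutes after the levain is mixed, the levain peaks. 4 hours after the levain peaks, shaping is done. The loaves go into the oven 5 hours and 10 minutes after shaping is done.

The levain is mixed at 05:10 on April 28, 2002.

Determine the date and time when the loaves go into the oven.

The levain is mixed: 05:10 Apr 28, 2002.
The levain peaks: 05:10 Apr 28, 2002 + 10h45m = 15:55 Apr 28, 2002.
Shaping is done: 15:55 Apr 28, 2002 + 4h = 19:55 Apr 28, 2002.
The loaves go into the oven: 19:55 Apr 28, 2002 + 5h10m = 01:05 Apr 29, 2002.

01:05 on April 29, 2002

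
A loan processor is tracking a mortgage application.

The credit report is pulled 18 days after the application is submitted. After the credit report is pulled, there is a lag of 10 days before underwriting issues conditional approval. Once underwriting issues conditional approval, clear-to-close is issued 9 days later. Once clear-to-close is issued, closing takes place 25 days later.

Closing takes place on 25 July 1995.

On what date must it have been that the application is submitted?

24 May 1995

Closing takes place: Jul 25, 1995.
Clear-to-close is issued: Jul 25, 1995 − 25 days = Jun 30, 1995.
Underwriting issues conditional approval: Jun 30, 1995 − 9 days = Jun 21, 1995.
The credit report is pulled: Jun 21, 1995 − 10 days = Jun 11, 1995.
The application is submitted: Jun 11, 1995 − 18 days = May 24, 1995.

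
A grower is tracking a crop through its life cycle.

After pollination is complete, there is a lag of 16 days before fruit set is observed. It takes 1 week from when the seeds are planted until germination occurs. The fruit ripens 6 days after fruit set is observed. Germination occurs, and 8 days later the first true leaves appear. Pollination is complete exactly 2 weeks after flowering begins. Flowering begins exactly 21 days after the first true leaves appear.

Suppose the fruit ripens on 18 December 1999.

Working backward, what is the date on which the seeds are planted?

The fruit ripens: Dec 18, 1999.
Fruit set is observed: Dec 18, 1999 − 6 days = Dec 12, 1999.
Pollination is complete: Dec 12, 1999 − 16 days = Nov 26, 1999.
Flowering begins: Nov 26, 1999 − 2 weeks = Nov 12, 1999.
The first true leaves appear: Nov 12, 1999 − 21 days = Oct 22, 1999.
Germination occurs: Oct 22, 1999 − 8 days = Oct 14, 1999.
The seeds are planted: Oct 14, 1999 − 1 week = Oct 7, 1999.

7 October 1999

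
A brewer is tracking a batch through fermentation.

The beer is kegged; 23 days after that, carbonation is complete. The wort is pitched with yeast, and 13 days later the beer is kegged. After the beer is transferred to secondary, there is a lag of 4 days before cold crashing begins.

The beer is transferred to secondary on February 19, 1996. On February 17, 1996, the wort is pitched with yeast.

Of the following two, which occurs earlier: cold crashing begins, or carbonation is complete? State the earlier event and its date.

Cold crashing begins — February 23, 1996

The beer is transferred to secondary: Feb 19, 1996.
Cold crashing begins: Feb 19, 1996 + 4 days = Feb 23, 1996.
The wort is pitched with yeast: Feb 17, 1996.
The beer is kegged: Feb 17, 1996 + 13 days = Mar 1, 1996.
Carbonation is complete: Mar 1, 1996 + 23 days = Mar 24, 1996.
Comparing: cold crashing begins on Feb 23, 1996 vs carbonation is complete on Mar 24, 1996. Earlier: cold crashing begins.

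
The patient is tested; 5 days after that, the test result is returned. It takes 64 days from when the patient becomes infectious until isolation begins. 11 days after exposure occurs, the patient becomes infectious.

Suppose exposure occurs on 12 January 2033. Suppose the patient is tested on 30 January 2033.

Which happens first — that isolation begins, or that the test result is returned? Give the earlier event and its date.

Exposure occurs: Jan 12, 2033.
The patient becomes infectious: Jan 12, 2033 + 11 days = Jan 23, 2033.
Isolation begins: Jan 23, 2033 + 64 days = Mar 28, 2033.
The patient is tested: Jan 30, 2033.
The test result is returned: Jan 30, 2033 + 5 days = Feb 4, 2033.
Comparing: isolation begins on Mar 28, 2033 vs the test result is returned on Feb 4, 2033. Earlier: the test result is returned.

The test result is returned — 4 February 2033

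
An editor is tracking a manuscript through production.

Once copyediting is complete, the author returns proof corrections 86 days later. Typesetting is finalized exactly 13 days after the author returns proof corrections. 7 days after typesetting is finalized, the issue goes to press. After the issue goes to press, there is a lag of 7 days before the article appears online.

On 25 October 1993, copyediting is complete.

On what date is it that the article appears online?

15 February 1994

Copyediting is complete: Oct 25, 1993.
The author returns proof corrections: Oct 25, 1993 + 86 days = Jan 19, 1994.
Typesetting is finalized: Jan 19, 1994 + 13 days = Feb 1, 1994.
The issue goes to press: Feb 1, 1994 + 7 days = Feb 8, 1994.
The article appears online: Feb 8, 1994 + 7 days = Feb 15, 1994.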